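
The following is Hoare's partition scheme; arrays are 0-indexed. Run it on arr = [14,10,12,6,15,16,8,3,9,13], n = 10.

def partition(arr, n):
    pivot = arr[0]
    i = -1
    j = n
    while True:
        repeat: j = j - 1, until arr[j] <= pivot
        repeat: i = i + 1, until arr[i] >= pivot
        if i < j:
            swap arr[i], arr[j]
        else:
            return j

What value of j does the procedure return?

6

pivot = arr[0] = 14; i = -1, j = 10
j→9 (arr[9]=13≤14), i→0 (arr[0]=14≥14); i<j, swap → [13,10,12,6,15,16,8,3,9,14]
j→8 (arr[8]=9≤14), i→4 (arr[4]=15≥14); i<j, swap → [13,10,12,6,9,16,8,3,15,14]
j→7 (arr[7]=3≤14), i→5 (arr[5]=16≥14); i<j, swap → [13,10,12,6,9,3,8,16,15,14]
j→6, i→7; i≥j, return j=6. arr = [13,10,12,6,9,3,8,16,15,14]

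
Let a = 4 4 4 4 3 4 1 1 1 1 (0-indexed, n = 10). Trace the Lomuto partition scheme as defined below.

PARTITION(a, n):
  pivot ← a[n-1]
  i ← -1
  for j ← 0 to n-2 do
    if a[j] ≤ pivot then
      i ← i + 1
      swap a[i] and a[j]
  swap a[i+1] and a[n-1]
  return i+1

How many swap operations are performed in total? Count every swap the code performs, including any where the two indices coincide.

4

pivot=1, i=-1
j=0: 4>1, skip
j=1: 4>1, skip
j=2: 4>1, skip
j=3: 4>1, skip
j=4: 3>1, skip
j=5: 4>1, skip
j=6: 1≤1, i=0, swap(0,6) ⇒ 1 4 4 4 3 4 4 1 1 1
j=7: 1≤1, i=1, swap(1,7) ⇒ 1 1 4 4 3 4 4 4 1 1
j=8: 1≤1, i=2, swap(2,8) ⇒ 1 1 1 4 3 4 4 4 4 1
swap(3,9) ⇒ 1 1 1 1 3 4 4 4 4 4; return 3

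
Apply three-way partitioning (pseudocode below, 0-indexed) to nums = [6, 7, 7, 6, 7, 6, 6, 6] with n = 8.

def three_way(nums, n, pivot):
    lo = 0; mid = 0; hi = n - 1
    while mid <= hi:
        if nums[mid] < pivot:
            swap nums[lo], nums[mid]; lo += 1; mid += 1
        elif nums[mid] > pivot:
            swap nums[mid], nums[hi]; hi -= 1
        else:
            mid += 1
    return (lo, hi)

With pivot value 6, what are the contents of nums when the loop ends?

pivot = 6; lo=0, mid=0, hi=7
nums[mid]=6=6: mid=1
nums[mid]=7>6: swap nums[1],nums[7]; hi=6 → [6, 6, 7, 6, 7, 6, 6, 7]
nums[mid]=6=6: mid=2
nums[mid]=7>6: swap nums[2],nums[6]; hi=5 → [6, 6, 6, 6, 7, 6, 7, 7]
nums[mid]=6=6: mid=3
nums[mid]=6=6: mid=4
nums[mid]=7>6: swap nums[4],nums[5]; hi=4 → [6, 6, 6, 6, 6, 7, 7, 7]
nums[mid]=6=6: mid=5
end: lo=0, hi=4; nums = [6, 6, 6, 6, 6, 7, 7, 7]

[6, 6, 6, 6, 6, 7, 7, 7]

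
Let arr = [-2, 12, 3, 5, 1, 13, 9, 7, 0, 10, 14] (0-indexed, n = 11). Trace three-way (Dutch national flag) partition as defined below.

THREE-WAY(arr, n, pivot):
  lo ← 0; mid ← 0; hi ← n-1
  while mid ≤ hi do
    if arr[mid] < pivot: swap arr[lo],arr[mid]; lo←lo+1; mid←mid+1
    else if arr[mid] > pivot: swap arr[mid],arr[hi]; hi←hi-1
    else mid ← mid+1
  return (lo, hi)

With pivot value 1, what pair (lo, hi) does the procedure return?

pivot = 1; lo=0, mid=0, hi=10
arr[mid]=-2<1: swap arr[0],arr[0]; lo=1,mid=1 → [-2, 12, 3, 5, 1, 13, 9, 7, 0, 10, 14]
arr[mid]=12>1: swap arr[1],arr[10]; hi=9 → [-2, 14, 3, 5, 1, 13, 9, 7, 0, 10, 12]
arr[mid]=14>1: swap arr[1],arr[9]; hi=8 → [-2, 10, 3, 5, 1, 13, 9, 7, 0, 14, 12]
arr[mid]=10>1: swap arr[1],arr[8]; hi=7 → [-2, 0, 3, 5, 1, 13, 9, 7, 10, 14, 12]
arr[mid]=0<1: swap arr[1],arr[1]; lo=2,mid=2 → [-2, 0, 3, 5, 1, 13, 9, 7, 10, 14, 12]
arr[mid]=3>1: swap arr[2],arr[7]; hi=6 → [-2, 0, 7, 5, 1, 13, 9, 3, 10, 14, 12]
arr[mid]=7>1: swap arr[2],arr[6]; hi=5 → [-2, 0, 9, 5, 1, 13, 7, 3, 10, 14, 12]
arr[mid]=9>1: swap arr[2],arr[5]; hi=4 → [-2, 0, 13, 5, 1, 9, 7, 3, 10, 14, 12]
arr[mid]=13>1: swap arr[2],arr[4]; hi=3 → [-2, 0, 1, 5, 13, 9, 7, 3, 10, 14, 12]
arr[mid]=1=1: mid=3
arr[mid]=5>1: swap arr[3],arr[3]; hi=2 → [-2, 0, 1, 5, 13, 9, 7, 3, 10, 14, 12]
end: lo=2, hi=2; arr = [-2, 0, 1, 5, 13, 9, 7, 3, 10, 14, 12]

(2, 2)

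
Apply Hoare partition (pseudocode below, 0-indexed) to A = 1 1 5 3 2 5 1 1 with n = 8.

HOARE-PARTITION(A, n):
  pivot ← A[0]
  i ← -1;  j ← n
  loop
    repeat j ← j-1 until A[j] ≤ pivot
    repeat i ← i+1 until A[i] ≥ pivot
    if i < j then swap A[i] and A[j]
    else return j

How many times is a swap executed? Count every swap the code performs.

pivot = A[0] = 1; i = -1, j = 8
j→7 (A[7]=1≤1), i→0 (A[0]=1≥1); i<j, swap → 1 1 5 3 2 5 1 1
j→6 (A[6]=1≤1), i→1 (A[1]=1≥1); i<j, swap → 1 1 5 3 2 5 1 1
j→1, i→2; i≥j, return j=1. A = 1 1 5 3 2 5 1 1

2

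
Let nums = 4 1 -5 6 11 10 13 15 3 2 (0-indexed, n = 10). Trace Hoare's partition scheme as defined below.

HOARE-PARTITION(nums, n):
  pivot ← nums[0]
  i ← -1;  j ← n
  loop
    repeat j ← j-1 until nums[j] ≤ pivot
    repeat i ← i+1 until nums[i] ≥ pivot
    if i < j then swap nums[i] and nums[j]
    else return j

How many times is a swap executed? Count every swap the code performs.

2

pivot=4
j stops at 9 (2), i stops at 0 (4); swap ⇒ 2 1 -5 6 11 10 13 15 3 4
j stops at 8 (3), i stops at 3 (6); swap ⇒ 2 1 -5 3 11 10 13 15 6 4
j stops at 3, i stops at 4; i≥j ⇒ return 3. nums=2 1 -5 3 11 10 13 15 6 4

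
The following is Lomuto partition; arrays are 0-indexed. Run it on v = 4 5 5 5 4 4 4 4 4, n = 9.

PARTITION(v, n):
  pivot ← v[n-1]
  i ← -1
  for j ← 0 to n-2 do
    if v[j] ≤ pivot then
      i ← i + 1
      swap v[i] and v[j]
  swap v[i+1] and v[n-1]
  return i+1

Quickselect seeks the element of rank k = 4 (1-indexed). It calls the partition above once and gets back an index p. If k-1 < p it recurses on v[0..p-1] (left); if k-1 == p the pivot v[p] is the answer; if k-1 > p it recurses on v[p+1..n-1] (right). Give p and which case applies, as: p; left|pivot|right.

5; left

pivot = v[8] = 4; i = -1
j=0: v[0]=4 ≤ 4 → i=0, swap v[0],v[0] (no change) → 4 5 5 5 4 4 4 4 4
j=1: v[1]=5 > 4 → no swap
j=2: v[2]=5 > 4 → no swap
j=3: v[3]=5 > 4 → no swap
j=4: v[4]=4 ≤ 4 → i=1, swap v[1],v[4] → 4 4 5 5 5 4 4 4 4
j=5: v[5]=4 ≤ 4 → i=2, swap v[2],v[5] → 4 4 4 5 5 5 4 4 4
j=6: v[6]=4 ≤ 4 → i=3, swap v[3],v[6] → 4 4 4 4 5 5 5 4 4
j=7: v[7]=4 ≤ 4 → i=4, swap v[4],v[7] → 4 4 4 4 4 5 5 5 4
final swap v[5],v[8] → 4 4 4 4 4 4 5 5 5; return 5
p = 5; k-1 = 3 < 5 ⇒ left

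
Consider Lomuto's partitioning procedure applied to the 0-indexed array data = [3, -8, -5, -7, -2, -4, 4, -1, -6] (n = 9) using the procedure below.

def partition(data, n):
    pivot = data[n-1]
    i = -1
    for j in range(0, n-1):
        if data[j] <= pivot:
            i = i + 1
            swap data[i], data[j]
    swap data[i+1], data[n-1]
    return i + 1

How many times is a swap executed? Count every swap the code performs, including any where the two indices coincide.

pivot=-6, i=-1
j=0: 3>-6, skip
j=1: -8≤-6, i=0, swap(0,1) ⇒ [-8, 3, -5, -7, -2, -4, 4, -1, -6]
j=2: -5>-6, skip
j=3: -7≤-6, i=1, swap(1,3) ⇒ [-8, -7, -5, 3, -2, -4, 4, -1, -6]
j=4: -2>-6, skip
j=5: -4>-6, skip
j=6: 4>-6, skip
j=7: -1>-6, skip
swap(2,8) ⇒ [-8, -7, -6, 3, -2, -4, 4, -1, -5]; return 2

3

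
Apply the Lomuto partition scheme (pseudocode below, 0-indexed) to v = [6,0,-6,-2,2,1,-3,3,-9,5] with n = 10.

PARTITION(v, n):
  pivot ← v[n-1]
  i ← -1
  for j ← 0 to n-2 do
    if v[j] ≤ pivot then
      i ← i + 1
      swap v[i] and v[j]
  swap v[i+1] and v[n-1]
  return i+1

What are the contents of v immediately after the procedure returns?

pivot=5, i=-1
j=0: 6>5, skip
j=1: 0≤5, i=0, swap(0,1) ⇒ [0,6,-6,-2,2,1,-3,3,-9,5]
j=2: -6≤5, i=1, swap(1,2) ⇒ [0,-6,6,-2,2,1,-3,3,-9,5]
j=3: -2≤5, i=2, swap(2,3) ⇒ [0,-6,-2,6,2,1,-3,3,-9,5]
j=4: 2≤5, i=3, swap(3,4) ⇒ [0,-6,-2,2,6,1,-3,3,-9,5]
j=5: 1≤5, i=4, swap(4,5) ⇒ [0,-6,-2,2,1,6,-3,3,-9,5]
j=6: -3≤5, i=5, swap(5,6) ⇒ [0,-6,-2,2,1,-3,6,3,-9,5]
j=7: 3≤5, i=6, swap(6,7) ⇒ [0,-6,-2,2,1,-3,3,6,-9,5]
j=8: -9≤5, i=7, swap(7,8) ⇒ [0,-6,-2,2,1,-3,3,-9,6,5]
swap(8,9) ⇒ [0,-6,-2,2,1,-3,3,-9,5,6]; return 8

[0,-6,-2,2,1,-3,3,-9,5,6]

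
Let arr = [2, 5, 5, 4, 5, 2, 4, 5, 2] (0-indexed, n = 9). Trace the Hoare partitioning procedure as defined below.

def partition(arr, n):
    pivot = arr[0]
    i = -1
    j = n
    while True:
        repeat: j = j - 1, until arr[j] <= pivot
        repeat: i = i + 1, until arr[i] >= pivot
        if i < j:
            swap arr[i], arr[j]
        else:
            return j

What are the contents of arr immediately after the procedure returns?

pivot = arr[0] = 2; i = -1, j = 9
j→8 (arr[8]=2≤2), i→0 (arr[0]=2≥2); i<j, swap → [2, 5, 5, 4, 5, 2, 4, 5, 2]
j→5 (arr[5]=2≤2), i→1 (arr[1]=5≥2); i<j, swap → [2, 2, 5, 4, 5, 5, 4, 5, 2]
j→1, i→2; i≥j, return j=1. arr = [2, 2, 5, 4, 5, 5, 4, 5, 2]

[2, 2, 5, 4, 5, 5, 4, 5, 2]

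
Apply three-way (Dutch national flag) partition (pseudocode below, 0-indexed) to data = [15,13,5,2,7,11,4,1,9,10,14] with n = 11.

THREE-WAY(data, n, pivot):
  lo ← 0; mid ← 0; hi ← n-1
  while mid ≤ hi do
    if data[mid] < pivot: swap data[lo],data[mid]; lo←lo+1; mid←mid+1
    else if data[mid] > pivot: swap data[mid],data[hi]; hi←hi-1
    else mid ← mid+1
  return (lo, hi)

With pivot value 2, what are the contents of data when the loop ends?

pivot = 2; lo=0, mid=0, hi=10
data[mid]=15>2: swap data[0],data[10]; hi=9 → [14,13,5,2,7,11,4,1,9,10,15]
data[mid]=14>2: swap data[0],data[9]; hi=8 → [10,13,5,2,7,11,4,1,9,14,15]
data[mid]=10>2: swap data[0],data[8]; hi=7 → [9,13,5,2,7,11,4,1,10,14,15]
data[mid]=9>2: swap data[0],data[7]; hi=6 → [1,13,5,2,7,11,4,9,10,14,15]
data[mid]=1<2: swap data[0],data[0]; lo=1,mid=1 → [1,13,5,2,7,11,4,9,10,14,15]
data[mid]=13>2: swap data[1],data[6]; hi=5 → [1,4,5,2,7,11,13,9,10,14,15]
data[mid]=4>2: swap data[1],data[5]; hi=4 → [1,11,5,2,7,4,13,9,10,14,15]
data[mid]=11>2: swap data[1],data[4]; hi=3 → [1,7,5,2,11,4,13,9,10,14,15]
data[mid]=7>2: swap data[1],data[3]; hi=2 → [1,2,5,7,11,4,13,9,10,14,15]
data[mid]=2=2: mid=2
data[mid]=5>2: swap data[2],data[2]; hi=1 → [1,2,5,7,11,4,13,9,10,14,15]
end: lo=1, hi=1; data = [1,2,5,7,11,4,13,9,10,14,15]

[1,2,5,7,11,4,13,9,10,14,15]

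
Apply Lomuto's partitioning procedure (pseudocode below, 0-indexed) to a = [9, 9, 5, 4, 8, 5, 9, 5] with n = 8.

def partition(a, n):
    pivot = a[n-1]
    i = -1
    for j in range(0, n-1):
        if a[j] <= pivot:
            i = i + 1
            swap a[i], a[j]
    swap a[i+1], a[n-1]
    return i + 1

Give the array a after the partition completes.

pivot=5, i=-1
j=0: 9>5, skip
j=1: 9>5, skip
j=2: 5≤5, i=0, swap(0,2) ⇒ [5, 9, 9, 4, 8, 5, 9, 5]
j=3: 4≤5, i=1, swap(1,3) ⇒ [5, 4, 9, 9, 8, 5, 9, 5]
j=4: 8>5, skip
j=5: 5≤5, i=2, swap(2,5) ⇒ [5, 4, 5, 9, 8, 9, 9, 5]
j=6: 9>5, skip
swap(3,7) ⇒ [5, 4, 5, 5, 8, 9, 9, 9]; return 3

[5, 4, 5, 5, 8, 9, 9, 9]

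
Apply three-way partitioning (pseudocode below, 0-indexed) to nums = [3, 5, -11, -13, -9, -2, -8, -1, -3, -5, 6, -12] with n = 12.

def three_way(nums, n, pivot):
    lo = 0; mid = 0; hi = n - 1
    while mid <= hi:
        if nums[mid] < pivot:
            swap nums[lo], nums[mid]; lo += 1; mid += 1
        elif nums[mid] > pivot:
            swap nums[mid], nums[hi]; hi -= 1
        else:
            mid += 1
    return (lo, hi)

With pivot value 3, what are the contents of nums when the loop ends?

[-12, -11, -13, -9, -2, -8, -1, -3, -5, 3, 6, 5]

lo=0 mid=0 hi=11
3=3: mid=1
5>3: swap(1,11), hi=10 ⇒ [3, -12, -11, -13, -9, -2, -8, -1, -3, -5, 6, 5]
-12<3: swap(0,1), lo=1 mid=2 ⇒ [-12, 3, -11, -13, -9, -2, -8, -1, -3, -5, 6, 5]
-11<3: swap(1,2), lo=2 mid=3 ⇒ [-12, -11, 3, -13, -9, -2, -8, -1, -3, -5, 6, 5]
-13<3: swap(2,3), lo=3 mid=4 ⇒ [-12, -11, -13, 3, -9, -2, -8, -1, -3, -5, 6, 5]
-9<3: swap(3,4), lo=4 mid=5 ⇒ [-12, -11, -13, -9, 3, -2, -8, -1, -3, -5, 6, 5]
-2<3: swap(4,5), lo=5 mid=6 ⇒ [-12, -11, -13, -9, -2, 3, -8, -1, -3, -5, 6, 5]
-8<3: swap(5,6), lo=6 mid=7 ⇒ [-12, -11, -13, -9, -2, -8, 3, -1, -3, -5, 6, 5]
-1<3: swap(6,7), lo=7 mid=8 ⇒ [-12, -11, -13, -9, -2, -8, -1, 3, -3, -5, 6, 5]
-3<3: swap(7,8), lo=8 mid=9 ⇒ [-12, -11, -13, -9, -2, -8, -1, -3, 3, -5, 6, 5]
-5<3: swap(8,9), lo=9 mid=10 ⇒ [-12, -11, -13, -9, -2, -8, -1, -3, -5, 3, 6, 5]
6>3: swap(10,10), hi=9 ⇒ [-12, -11, -13, -9, -2, -8, -1, -3, -5, 3, 6, 5]
done. lo=9 hi=9; nums=[-12, -11, -13, -9, -2, -8, -1, -3, -5, 3, 6, 5]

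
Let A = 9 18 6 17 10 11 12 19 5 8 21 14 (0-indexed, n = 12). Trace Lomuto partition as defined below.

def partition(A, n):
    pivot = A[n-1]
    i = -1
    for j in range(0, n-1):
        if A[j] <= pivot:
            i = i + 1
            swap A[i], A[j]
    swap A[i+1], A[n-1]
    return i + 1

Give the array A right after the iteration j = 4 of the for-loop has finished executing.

pivot=14, i=-1
j=0: 9≤14, i=0, swap(0,0) ⇒ 9 18 6 17 10 11 12 19 5 8 21 14
j=1: 18>14, skip
j=2: 6≤14, i=1, swap(1,2) ⇒ 9 6 18 17 10 11 12 19 5 8 21 14
j=3: 17>14, skip
j=4: 10≤14, i=2, swap(2,4) ⇒ 9 6 10 17 18 11 12 19 5 8 21 14
(after j=4) A = 9 6 10 17 18 11 12 19 5 8 21 14

9 6 10 17 18 11 12 19 5 8 21 14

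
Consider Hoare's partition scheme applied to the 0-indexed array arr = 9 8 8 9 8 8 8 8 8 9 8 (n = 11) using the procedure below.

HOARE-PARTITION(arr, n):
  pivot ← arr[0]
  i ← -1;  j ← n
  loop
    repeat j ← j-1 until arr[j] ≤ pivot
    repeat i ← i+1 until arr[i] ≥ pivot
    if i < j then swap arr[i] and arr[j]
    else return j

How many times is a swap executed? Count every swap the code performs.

2

pivot=9
j stops at 10 (8), i stops at 0 (9); swap ⇒ 8 8 8 9 8 8 8 8 8 9 9
j stops at 9 (9), i stops at 3 (9); swap ⇒ 8 8 8 9 8 8 8 8 8 9 9
j stops at 8, i stops at 9; i≥j ⇒ return 8. arr=8 8 8 9 8 8 8 8 8 9 9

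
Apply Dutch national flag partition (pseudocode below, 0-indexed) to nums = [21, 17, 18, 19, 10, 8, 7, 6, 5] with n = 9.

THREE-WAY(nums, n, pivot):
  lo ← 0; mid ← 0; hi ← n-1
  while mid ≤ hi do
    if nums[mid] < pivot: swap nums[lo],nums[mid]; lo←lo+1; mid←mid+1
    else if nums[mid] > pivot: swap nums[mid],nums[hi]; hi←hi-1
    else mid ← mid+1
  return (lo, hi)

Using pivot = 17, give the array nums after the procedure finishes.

lo=0 mid=0 hi=8
21>17: swap(0,8), hi=7 ⇒ [5, 17, 18, 19, 10, 8, 7, 6, 21]
5<17: swap(0,0), lo=1 mid=1 ⇒ [5, 17, 18, 19, 10, 8, 7, 6, 21]
17=17: mid=2
18>17: swap(2,7), hi=6 ⇒ [5, 17, 6, 19, 10, 8, 7, 18, 21]
6<17: swap(1,2), lo=2 mid=3 ⇒ [5, 6, 17, 19, 10, 8, 7, 18, 21]
19>17: swap(3,6), hi=5 ⇒ [5, 6, 17, 7, 10, 8, 19, 18, 21]
7<17: swap(2,3), lo=3 mid=4 ⇒ [5, 6, 7, 17, 10, 8, 19, 18, 21]
10<17: swap(3,4), lo=4 mid=5 ⇒ [5, 6, 7, 10, 17, 8, 19, 18, 21]
8<17: swap(4,5), lo=5 mid=6 ⇒ [5, 6, 7, 10, 8, 17, 19, 18, 21]
done. lo=5 hi=5; nums=[5, 6, 7, 10, 8, 17, 19, 18, 21]

[5, 6, 7, 10, 8, 17, 19, 18, 21]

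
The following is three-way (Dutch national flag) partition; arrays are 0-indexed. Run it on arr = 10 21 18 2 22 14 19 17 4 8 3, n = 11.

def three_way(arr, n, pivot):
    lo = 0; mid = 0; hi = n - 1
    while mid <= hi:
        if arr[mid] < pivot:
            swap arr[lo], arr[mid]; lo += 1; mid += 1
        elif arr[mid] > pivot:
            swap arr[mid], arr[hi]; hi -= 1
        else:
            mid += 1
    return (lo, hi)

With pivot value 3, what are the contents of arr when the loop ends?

2 3 18 22 14 19 17 4 8 21 10

lo=0 mid=0 hi=10
10>3: swap(0,10), hi=9 ⇒ 3 21 18 2 22 14 19 17 4 8 10
3=3: mid=1
21>3: swap(1,9), hi=8 ⇒ 3 8 18 2 22 14 19 17 4 21 10
8>3: swap(1,8), hi=7 ⇒ 3 4 18 2 22 14 19 17 8 21 10
4>3: swap(1,7), hi=6 ⇒ 3 17 18 2 22 14 19 4 8 21 10
17>3: swap(1,6), hi=5 ⇒ 3 19 18 2 22 14 17 4 8 21 10
19>3: swap(1,5), hi=4 ⇒ 3 14 18 2 22 19 17 4 8 21 10
14>3: swap(1,4), hi=3 ⇒ 3 22 18 2 14 19 17 4 8 21 10
22>3: swap(1,3), hi=2 ⇒ 3 2 18 22 14 19 17 4 8 21 10
2<3: swap(0,1), lo=1 mid=2 ⇒ 2 3 18 22 14 19 17 4 8 21 10
18>3: swap(2,2), hi=1 ⇒ 2 3 18 22 14 19 17 4 8 21 10
done. lo=1 hi=1; arr=2 3 18 22 14 19 17 4 8 21 10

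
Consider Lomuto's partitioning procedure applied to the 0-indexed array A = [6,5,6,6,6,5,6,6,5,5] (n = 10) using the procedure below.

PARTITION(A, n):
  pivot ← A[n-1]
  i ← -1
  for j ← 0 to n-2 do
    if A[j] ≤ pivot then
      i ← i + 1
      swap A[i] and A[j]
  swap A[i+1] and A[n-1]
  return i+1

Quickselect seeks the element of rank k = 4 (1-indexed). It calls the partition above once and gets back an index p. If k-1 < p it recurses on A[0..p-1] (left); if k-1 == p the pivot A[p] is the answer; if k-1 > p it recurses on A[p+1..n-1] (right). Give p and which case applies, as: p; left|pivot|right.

3; pivot

pivot = A[9] = 5; i = -1
j=0: A[0]=6 > 5 → no swap
j=1: A[1]=5 ≤ 5 → i=0, swap A[0],A[1] → [5,6,6,6,6,5,6,6,5,5]
j=2: A[2]=6 > 5 → no swap
j=3: A[3]=6 > 5 → no swap
j=4: A[4]=6 > 5 → no swap
j=5: A[5]=5 ≤ 5 → i=1, swap A[1],A[5] → [5,5,6,6,6,6,6,6,5,5]
j=6: A[6]=6 > 5 → no swap
j=7: A[7]=6 > 5 → no swap
j=8: A[8]=5 ≤ 5 → i=2, swap A[2],A[8] → [5,5,5,6,6,6,6,6,6,5]
final swap A[3],A[9] → [5,5,5,5,6,6,6,6,6,6]; return 3
p = 3; k-1 = 3 == 3 ⇒ pivot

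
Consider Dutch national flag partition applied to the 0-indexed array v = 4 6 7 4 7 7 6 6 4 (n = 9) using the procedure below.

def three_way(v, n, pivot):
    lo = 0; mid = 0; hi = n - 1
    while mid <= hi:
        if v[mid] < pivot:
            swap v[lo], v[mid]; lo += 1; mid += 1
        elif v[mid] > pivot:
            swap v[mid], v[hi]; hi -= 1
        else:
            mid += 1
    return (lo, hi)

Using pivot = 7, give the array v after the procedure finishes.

pivot = 7; lo=0, mid=0, hi=8
v[mid]=4<7: swap v[0],v[0]; lo=1,mid=1 → 4 6 7 4 7 7 6 6 4
v[mid]=6<7: swap v[1],v[1]; lo=2,mid=2 → 4 6 7 4 7 7 6 6 4
v[mid]=7=7: mid=3
v[mid]=4<7: swap v[2],v[3]; lo=3,mid=4 → 4 6 4 7 7 7 6 6 4
v[mid]=7=7: mid=5
v[mid]=7=7: mid=6
v[mid]=6<7: swap v[3],v[6]; lo=4,mid=7 → 4 6 4 6 7 7 7 6 4
v[mid]=6<7: swap v[4],v[7]; lo=5,mid=8 → 4 6 4 6 6 7 7 7 4
v[mid]=4<7: swap v[5],v[8]; lo=6,mid=9 → 4 6 4 6 6 4 7 7 7
end: lo=6, hi=8; v = 4 6 4 6 6 4 7 7 7

4 6 4 6 6 4 7 7 7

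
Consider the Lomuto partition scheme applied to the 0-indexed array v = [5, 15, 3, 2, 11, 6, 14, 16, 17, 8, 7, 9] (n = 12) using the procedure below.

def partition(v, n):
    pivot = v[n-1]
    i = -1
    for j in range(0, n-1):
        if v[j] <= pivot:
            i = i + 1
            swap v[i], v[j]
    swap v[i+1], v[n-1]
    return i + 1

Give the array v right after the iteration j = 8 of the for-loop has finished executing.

[5, 3, 2, 6, 11, 15, 14, 16, 17, 8, 7, 9]

pivot = v[11] = 9; i = -1
j=0: v[0]=5 ≤ 9 → i=0, swap v[0],v[0] (no change) → [5, 15, 3, 2, 11, 6, 14, 16, 17, 8, 7, 9]
j=1: v[1]=15 > 9 → no swap
j=2: v[2]=3 ≤ 9 → i=1, swap v[1],v[2] → [5, 3, 15, 2, 11, 6, 14, 16, 17, 8, 7, 9]
j=3: v[3]=2 ≤ 9 → i=2, swap v[2],v[3] → [5, 3, 2, 15, 11, 6, 14, 16, 17, 8, 7, 9]
j=4: v[4]=11 > 9 → no swap
j=5: v[5]=6 ≤ 9 → i=3, swap v[3],v[5] → [5, 3, 2, 6, 11, 15, 14, 16, 17, 8, 7, 9]
j=6: v[6]=14 > 9 → no swap
j=7: v[7]=16 > 9 → no swap
j=8: v[8]=17 > 9 → no swap
(after j=8) v = [5, 3, 2, 6, 11, 15, 14, 16, 17, 8, 7, 9]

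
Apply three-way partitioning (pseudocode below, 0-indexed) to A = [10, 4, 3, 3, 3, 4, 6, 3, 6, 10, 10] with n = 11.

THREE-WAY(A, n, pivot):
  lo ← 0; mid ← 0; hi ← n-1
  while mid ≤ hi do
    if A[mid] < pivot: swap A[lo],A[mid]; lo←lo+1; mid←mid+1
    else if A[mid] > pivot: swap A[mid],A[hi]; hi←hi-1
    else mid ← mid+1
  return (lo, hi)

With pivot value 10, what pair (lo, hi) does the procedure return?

pivot = 10; lo=0, mid=0, hi=10
A[mid]=10=10: mid=1
A[mid]=4<10: swap A[0],A[1]; lo=1,mid=2 → [4, 10, 3, 3, 3, 4, 6, 3, 6, 10, 10]
A[mid]=3<10: swap A[1],A[2]; lo=2,mid=3 → [4, 3, 10, 3, 3, 4, 6, 3, 6, 10, 10]
A[mid]=3<10: swap A[2],A[3]; lo=3,mid=4 → [4, 3, 3, 10, 3, 4, 6, 3, 6, 10, 10]
A[mid]=3<10: swap A[3],A[4]; lo=4,mid=5 → [4, 3, 3, 3, 10, 4, 6, 3, 6, 10, 10]
A[mid]=4<10: swap A[4],A[5]; lo=5,mid=6 → [4, 3, 3, 3, 4, 10, 6, 3, 6, 10, 10]
A[mid]=6<10: swap A[5],A[6]; lo=6,mid=7 → [4, 3, 3, 3, 4, 6, 10, 3, 6, 10, 10]
A[mid]=3<10: swap A[6],A[7]; lo=7,mid=8 → [4, 3, 3, 3, 4, 6, 3, 10, 6, 10, 10]
A[mid]=6<10: swap A[7],A[8]; lo=8,mid=9 → [4, 3, 3, 3, 4, 6, 3, 6, 10, 10, 10]
A[mid]=10=10: mid=10
A[mid]=10=10: mid=11
end: lo=8, hi=10; A = [4, 3, 3, 3, 4, 6, 3, 6, 10, 10, 10]

(8, 10)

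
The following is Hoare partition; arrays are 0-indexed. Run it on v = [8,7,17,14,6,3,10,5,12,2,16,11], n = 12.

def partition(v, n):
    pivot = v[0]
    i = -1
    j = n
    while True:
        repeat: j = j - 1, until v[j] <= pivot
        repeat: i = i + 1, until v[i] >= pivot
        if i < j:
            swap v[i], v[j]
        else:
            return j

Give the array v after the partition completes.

[2,7,5,3,6,14,10,17,12,8,16,11]

pivot=8
j stops at 9 (2), i stops at 0 (8); swap ⇒ [2,7,17,14,6,3,10,5,12,8,16,11]
j stops at 7 (5), i stops at 2 (17); swap ⇒ [2,7,5,14,6,3,10,17,12,8,16,11]
j stops at 5 (3), i stops at 3 (14); swap ⇒ [2,7,5,3,6,14,10,17,12,8,16,11]
j stops at 4, i stops at 5; i≥j ⇒ return 4. v=[2,7,5,3,6,14,10,17,12,8,16,11]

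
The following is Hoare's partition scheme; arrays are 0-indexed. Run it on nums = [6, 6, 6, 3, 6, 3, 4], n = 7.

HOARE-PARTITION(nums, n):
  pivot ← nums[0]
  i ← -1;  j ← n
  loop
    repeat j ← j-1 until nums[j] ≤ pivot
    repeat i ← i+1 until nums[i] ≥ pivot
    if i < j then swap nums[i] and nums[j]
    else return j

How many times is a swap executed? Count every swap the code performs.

3

pivot=6
j stops at 6 (4), i stops at 0 (6); swap ⇒ [4, 6, 6, 3, 6, 3, 6]
j stops at 5 (3), i stops at 1 (6); swap ⇒ [4, 3, 6, 3, 6, 6, 6]
j stops at 4 (6), i stops at 2 (6); swap ⇒ [4, 3, 6, 3, 6, 6, 6]
j stops at 3, i stops at 4; i≥j ⇒ return 3. nums=[4, 3, 6, 3, 6, 6, 6]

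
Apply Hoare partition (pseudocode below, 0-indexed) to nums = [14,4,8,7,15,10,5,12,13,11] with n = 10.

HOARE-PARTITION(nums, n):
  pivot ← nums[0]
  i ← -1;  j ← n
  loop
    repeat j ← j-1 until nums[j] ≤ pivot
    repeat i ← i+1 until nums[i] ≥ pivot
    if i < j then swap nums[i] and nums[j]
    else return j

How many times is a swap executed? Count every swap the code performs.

pivot = nums[0] = 14; i = -1, j = 10
j→9 (nums[9]=11≤14), i→0 (nums[0]=14≥14); i<j, swap → [11,4,8,7,15,10,5,12,13,14]
j→8 (nums[8]=13≤14), i→4 (nums[4]=15≥14); i<j, swap → [11,4,8,7,13,10,5,12,15,14]
j→7, i→8; i≥j, return j=7. nums = [11,4,8,7,13,10,5,12,15,14]

2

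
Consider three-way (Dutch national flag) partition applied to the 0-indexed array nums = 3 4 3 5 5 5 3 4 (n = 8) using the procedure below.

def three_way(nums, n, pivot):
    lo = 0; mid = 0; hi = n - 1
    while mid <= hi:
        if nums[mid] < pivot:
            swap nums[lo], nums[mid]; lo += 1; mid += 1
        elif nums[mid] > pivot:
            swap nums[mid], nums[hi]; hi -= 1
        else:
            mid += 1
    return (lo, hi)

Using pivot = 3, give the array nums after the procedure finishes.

3 3 3 5 5 5 4 4

lo=0 mid=0 hi=7
3=3: mid=1
4>3: swap(1,7), hi=6 ⇒ 3 4 3 5 5 5 3 4
4>3: swap(1,6), hi=5 ⇒ 3 3 3 5 5 5 4 4
3=3: mid=2
3=3: mid=3
5>3: swap(3,5), hi=4 ⇒ 3 3 3 5 5 5 4 4
5>3: swap(3,4), hi=3 ⇒ 3 3 3 5 5 5 4 4
5>3: swap(3,3), hi=2 ⇒ 3 3 3 5 5 5 4 4
done. lo=0 hi=2; nums=3 3 3 5 5 5 4 4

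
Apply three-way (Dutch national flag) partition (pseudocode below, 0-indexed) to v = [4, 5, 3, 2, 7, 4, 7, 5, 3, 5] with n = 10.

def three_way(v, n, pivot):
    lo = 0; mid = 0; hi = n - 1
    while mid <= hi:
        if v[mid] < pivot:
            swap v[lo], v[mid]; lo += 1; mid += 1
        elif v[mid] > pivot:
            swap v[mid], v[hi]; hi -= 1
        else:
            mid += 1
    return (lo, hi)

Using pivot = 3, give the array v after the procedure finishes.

pivot = 3; lo=0, mid=0, hi=9
v[mid]=4>3: swap v[0],v[9]; hi=8 → [5, 5, 3, 2, 7, 4, 7, 5, 3, 4]
v[mid]=5>3: swap v[0],v[8]; hi=7 → [3, 5, 3, 2, 7, 4, 7, 5, 5, 4]
v[mid]=3=3: mid=1
v[mid]=5>3: swap v[1],v[7]; hi=6 → [3, 5, 3, 2, 7, 4, 7, 5, 5, 4]
v[mid]=5>3: swap v[1],v[6]; hi=5 → [3, 7, 3, 2, 7, 4, 5, 5, 5, 4]
v[mid]=7>3: swap v[1],v[5]; hi=4 → [3, 4, 3, 2, 7, 7, 5, 5, 5, 4]
v[mid]=4>3: swap v[1],v[4]; hi=3 → [3, 7, 3, 2, 4, 7, 5, 5, 5, 4]
v[mid]=7>3: swap v[1],v[3]; hi=2 → [3, 2, 3, 7, 4, 7, 5, 5, 5, 4]
v[mid]=2<3: swap v[0],v[1]; lo=1,mid=2 → [2, 3, 3, 7, 4, 7, 5, 5, 5, 4]
v[mid]=3=3: mid=3
end: lo=1, hi=2; v = [2, 3, 3, 7, 4, 7, 5, 5, 5, 4]

[2, 3, 3, 7, 4, 7, 5, 5, 5, 4]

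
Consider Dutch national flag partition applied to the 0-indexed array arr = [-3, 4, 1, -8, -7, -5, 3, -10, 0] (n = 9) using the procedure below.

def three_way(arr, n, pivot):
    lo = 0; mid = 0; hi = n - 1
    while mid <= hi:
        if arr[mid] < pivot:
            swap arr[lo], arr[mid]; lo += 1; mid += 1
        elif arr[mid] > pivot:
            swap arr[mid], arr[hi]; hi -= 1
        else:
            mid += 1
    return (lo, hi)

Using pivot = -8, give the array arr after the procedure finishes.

[-10, -8, 1, -7, -5, 3, 4, 0, -3]

pivot = -8; lo=0, mid=0, hi=8
arr[mid]=-3>-8: swap arr[0],arr[8]; hi=7 → [0, 4, 1, -8, -7, -5, 3, -10, -3]
arr[mid]=0>-8: swap arr[0],arr[7]; hi=6 → [-10, 4, 1, -8, -7, -5, 3, 0, -3]
arr[mid]=-10<-8: swap arr[0],arr[0]; lo=1,mid=1 → [-10, 4, 1, -8, -7, -5, 3, 0, -3]
arr[mid]=4>-8: swap arr[1],arr[6]; hi=5 → [-10, 3, 1, -8, -7, -5, 4, 0, -3]
arr[mid]=3>-8: swap arr[1],arr[5]; hi=4 → [-10, -5, 1, -8, -7, 3, 4, 0, -3]
arr[mid]=-5>-8: swap arr[1],arr[4]; hi=3 → [-10, -7, 1, -8, -5, 3, 4, 0, -3]
arr[mid]=-7>-8: swap arr[1],arr[3]; hi=2 → [-10, -8, 1, -7, -5, 3, 4, 0, -3]
arr[mid]=-8=-8: mid=2
arr[mid]=1>-8: swap arr[2],arr[2]; hi=1 → [-10, -8, 1, -7, -5, 3, 4, 0, -3]
end: lo=1, hi=1; arr = [-10, -8, 1, -7, -5, 3, 4, 0, -3]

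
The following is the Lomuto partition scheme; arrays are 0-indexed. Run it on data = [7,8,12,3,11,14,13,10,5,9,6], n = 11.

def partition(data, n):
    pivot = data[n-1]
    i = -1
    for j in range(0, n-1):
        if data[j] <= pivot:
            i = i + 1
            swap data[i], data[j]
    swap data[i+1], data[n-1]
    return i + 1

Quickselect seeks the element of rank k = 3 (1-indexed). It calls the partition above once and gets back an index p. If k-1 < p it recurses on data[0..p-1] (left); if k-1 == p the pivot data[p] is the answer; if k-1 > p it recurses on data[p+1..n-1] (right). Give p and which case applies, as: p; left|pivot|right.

pivot=6, i=-1
j=0: 7>6, skip
j=1: 8>6, skip
j=2: 12>6, skip
j=3: 3≤6, i=0, swap(0,3) ⇒ [3,8,12,7,11,14,13,10,5,9,6]
j=4: 11>6, skip
j=5: 14>6, skip
j=6: 13>6, skip
j=7: 10>6, skip
j=8: 5≤6, i=1, swap(1,8) ⇒ [3,5,12,7,11,14,13,10,8,9,6]
j=9: 9>6, skip
swap(2,10) ⇒ [3,5,6,7,11,14,13,10,8,9,12]; return 2
p = 2; k-1 = 2 == 2 ⇒ pivot

2; pivot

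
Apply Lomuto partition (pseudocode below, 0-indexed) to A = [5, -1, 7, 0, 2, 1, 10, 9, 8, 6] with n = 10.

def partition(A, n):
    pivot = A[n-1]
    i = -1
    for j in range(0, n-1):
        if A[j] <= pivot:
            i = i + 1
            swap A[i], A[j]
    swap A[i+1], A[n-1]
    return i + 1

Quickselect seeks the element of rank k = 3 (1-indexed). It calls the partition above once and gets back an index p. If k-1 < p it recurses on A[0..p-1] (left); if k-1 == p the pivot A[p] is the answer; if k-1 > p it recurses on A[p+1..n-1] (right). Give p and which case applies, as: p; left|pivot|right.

5; left

pivot=6, i=-1
j=0: 5≤6, i=0, swap(0,0) ⇒ [5, -1, 7, 0, 2, 1, 10, 9, 8, 6]
j=1: -1≤6, i=1, swap(1,1) ⇒ [5, -1, 7, 0, 2, 1, 10, 9, 8, 6]
j=2: 7>6, skip
j=3: 0≤6, i=2, swap(2,3) ⇒ [5, -1, 0, 7, 2, 1, 10, 9, 8, 6]
j=4: 2≤6, i=3, swap(3,4) ⇒ [5, -1, 0, 2, 7, 1, 10, 9, 8, 6]
j=5: 1≤6, i=4, swap(4,5) ⇒ [5, -1, 0, 2, 1, 7, 10, 9, 8, 6]
j=6: 10>6, skip
j=7: 9>6, skip
j=8: 8>6, skip
swap(5,9) ⇒ [5, -1, 0, 2, 1, 6, 10, 9, 8, 7]; return 5
p = 5; k-1 = 2 < 5 ⇒ left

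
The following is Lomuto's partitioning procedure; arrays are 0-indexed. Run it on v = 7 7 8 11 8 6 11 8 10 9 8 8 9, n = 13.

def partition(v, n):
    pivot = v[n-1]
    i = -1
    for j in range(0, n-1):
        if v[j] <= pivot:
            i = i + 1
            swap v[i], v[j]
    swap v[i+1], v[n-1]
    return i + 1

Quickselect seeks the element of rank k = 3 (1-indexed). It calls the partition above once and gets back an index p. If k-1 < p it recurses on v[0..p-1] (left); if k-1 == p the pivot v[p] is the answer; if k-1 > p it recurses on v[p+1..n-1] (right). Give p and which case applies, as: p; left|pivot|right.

pivot=9, i=-1
j=0: 7≤9, i=0, swap(0,0) ⇒ 7 7 8 11 8 6 11 8 10 9 8 8 9
j=1: 7≤9, i=1, swap(1,1) ⇒ 7 7 8 11 8 6 11 8 10 9 8 8 9
j=2: 8≤9, i=2, swap(2,2) ⇒ 7 7 8 11 8 6 11 8 10 9 8 8 9
j=3: 11>9, skip
j=4: 8≤9, i=3, swap(3,4) ⇒ 7 7 8 8 11 6 11 8 10 9 8 8 9
j=5: 6≤9, i=4, swap(4,5) ⇒ 7 7 8 8 6 11 11 8 10 9 8 8 9
j=6: 11>9, skip
j=7: 8≤9, i=5, swap(5,7) ⇒ 7 7 8 8 6 8 11 11 10 9 8 8 9
j=8: 10>9, skip
j=9: 9≤9, i=6, swap(6,9) ⇒ 7 7 8 8 6 8 9 11 10 11 8 8 9
j=10: 8≤9, i=7, swap(7,10) ⇒ 7 7 8 8 6 8 9 8 10 11 11 8 9
j=11: 8≤9, i=8, swap(8,11) ⇒ 7 7 8 8 6 8 9 8 8 11 11 10 9
swap(9,12) ⇒ 7 7 8 8 6 8 9 8 8 9 11 10 11; return 9
p = 9; k-1 = 2 < 9 ⇒ left

9; left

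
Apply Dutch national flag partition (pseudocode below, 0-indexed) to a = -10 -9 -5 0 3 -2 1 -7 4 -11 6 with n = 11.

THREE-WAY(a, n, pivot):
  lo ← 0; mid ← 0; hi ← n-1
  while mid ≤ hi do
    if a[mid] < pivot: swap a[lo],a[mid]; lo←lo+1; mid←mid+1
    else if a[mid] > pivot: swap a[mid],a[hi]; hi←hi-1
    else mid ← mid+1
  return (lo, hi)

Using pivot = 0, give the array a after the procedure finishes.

lo=0 mid=0 hi=10
-10<0: swap(0,0), lo=1 mid=1 ⇒ -10 -9 -5 0 3 -2 1 -7 4 -11 6
-9<0: swap(1,1), lo=2 mid=2 ⇒ -10 -9 -5 0 3 -2 1 -7 4 -11 6
-5<0: swap(2,2), lo=3 mid=3 ⇒ -10 -9 -5 0 3 -2 1 -7 4 -11 6
0=0: mid=4
3>0: swap(4,10), hi=9 ⇒ -10 -9 -5 0 6 -2 1 -7 4 -11 3
6>0: swap(4,9), hi=8 ⇒ -10 -9 -5 0 -11 -2 1 -7 4 6 3
-11<0: swap(3,4), lo=4 mid=5 ⇒ -10 -9 -5 -11 0 -2 1 -7 4 6 3
-2<0: swap(4,5), lo=5 mid=6 ⇒ -10 -9 -5 -11 -2 0 1 -7 4 6 3
1>0: swap(6,8), hi=7 ⇒ -10 -9 -5 -11 -2 0 4 -7 1 6 3
4>0: swap(6,7), hi=6 ⇒ -10 -9 -5 -11 -2 0 -7 4 1 6 3
-7<0: swap(5,6), lo=6 mid=7 ⇒ -10 -9 -5 -11 -2 -7 0 4 1 6 3
done. lo=6 hi=6; a=-10 -9 -5 -11 -2 -7 0 4 1 6 3

-10 -9 -5 -11 -2 -7 0 4 1 6 3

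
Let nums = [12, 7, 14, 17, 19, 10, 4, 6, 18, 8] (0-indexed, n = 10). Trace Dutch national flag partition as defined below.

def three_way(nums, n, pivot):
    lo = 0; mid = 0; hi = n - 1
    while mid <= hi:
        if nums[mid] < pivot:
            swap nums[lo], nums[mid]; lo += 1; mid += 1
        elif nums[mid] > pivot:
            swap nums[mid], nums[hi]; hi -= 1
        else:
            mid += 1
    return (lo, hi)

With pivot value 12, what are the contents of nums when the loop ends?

[7, 8, 6, 4, 10, 12, 19, 18, 17, 14]

lo=0 mid=0 hi=9
12=12: mid=1
7<12: swap(0,1), lo=1 mid=2 ⇒ [7, 12, 14, 17, 19, 10, 4, 6, 18, 8]
14>12: swap(2,9), hi=8 ⇒ [7, 12, 8, 17, 19, 10, 4, 6, 18, 14]
8<12: swap(1,2), lo=2 mid=3 ⇒ [7, 8, 12, 17, 19, 10, 4, 6, 18, 14]
17>12: swap(3,8), hi=7 ⇒ [7, 8, 12, 18, 19, 10, 4, 6, 17, 14]
18>12: swap(3,7), hi=6 ⇒ [7, 8, 12, 6, 19, 10, 4, 18, 17, 14]
6<12: swap(2,3), lo=3 mid=4 ⇒ [7, 8, 6, 12, 19, 10, 4, 18, 17, 14]
19>12: swap(4,6), hi=5 ⇒ [7, 8, 6, 12, 4, 10, 19, 18, 17, 14]
4<12: swap(3,4), lo=4 mid=5 ⇒ [7, 8, 6, 4, 12, 10, 19, 18, 17, 14]
10<12: swap(4,5), lo=5 mid=6 ⇒ [7, 8, 6, 4, 10, 12, 19, 18, 17, 14]
done. lo=5 hi=5; nums=[7, 8, 6, 4, 10, 12, 19, 18, 17, 14]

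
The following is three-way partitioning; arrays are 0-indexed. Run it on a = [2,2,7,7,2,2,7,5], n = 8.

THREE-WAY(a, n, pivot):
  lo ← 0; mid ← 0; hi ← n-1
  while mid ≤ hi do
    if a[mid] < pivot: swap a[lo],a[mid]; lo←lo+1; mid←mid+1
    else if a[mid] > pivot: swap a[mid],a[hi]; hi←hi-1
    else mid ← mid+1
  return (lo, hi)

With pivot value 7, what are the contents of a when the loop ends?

[2,2,2,2,5,7,7,7]

lo=0 mid=0 hi=7
2<7: swap(0,0), lo=1 mid=1 ⇒ [2,2,7,7,2,2,7,5]
2<7: swap(1,1), lo=2 mid=2 ⇒ [2,2,7,7,2,2,7,5]
7=7: mid=3
7=7: mid=4
2<7: swap(2,4), lo=3 mid=5 ⇒ [2,2,2,7,7,2,7,5]
2<7: swap(3,5), lo=4 mid=6 ⇒ [2,2,2,2,7,7,7,5]
7=7: mid=7
5<7: swap(4,7), lo=5 mid=8 ⇒ [2,2,2,2,5,7,7,7]
done. lo=5 hi=7; a=[2,2,2,2,5,7,7,7]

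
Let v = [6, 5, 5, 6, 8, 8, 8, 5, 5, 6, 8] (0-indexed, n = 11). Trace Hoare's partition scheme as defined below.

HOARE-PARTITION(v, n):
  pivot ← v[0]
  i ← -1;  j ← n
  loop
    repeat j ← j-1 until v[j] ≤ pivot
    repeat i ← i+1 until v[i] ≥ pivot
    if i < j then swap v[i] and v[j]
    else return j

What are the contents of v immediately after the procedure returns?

[6, 5, 5, 5, 5, 8, 8, 8, 6, 6, 8]

pivot=6
j stops at 9 (6), i stops at 0 (6); swap ⇒ [6, 5, 5, 6, 8, 8, 8, 5, 5, 6, 8]
j stops at 8 (5), i stops at 3 (6); swap ⇒ [6, 5, 5, 5, 8, 8, 8, 5, 6, 6, 8]
j stops at 7 (5), i stops at 4 (8); swap ⇒ [6, 5, 5, 5, 5, 8, 8, 8, 6, 6, 8]
j stops at 4, i stops at 5; i≥j ⇒ return 4. v=[6, 5, 5, 5, 5, 8, 8, 8, 6, 6, 8]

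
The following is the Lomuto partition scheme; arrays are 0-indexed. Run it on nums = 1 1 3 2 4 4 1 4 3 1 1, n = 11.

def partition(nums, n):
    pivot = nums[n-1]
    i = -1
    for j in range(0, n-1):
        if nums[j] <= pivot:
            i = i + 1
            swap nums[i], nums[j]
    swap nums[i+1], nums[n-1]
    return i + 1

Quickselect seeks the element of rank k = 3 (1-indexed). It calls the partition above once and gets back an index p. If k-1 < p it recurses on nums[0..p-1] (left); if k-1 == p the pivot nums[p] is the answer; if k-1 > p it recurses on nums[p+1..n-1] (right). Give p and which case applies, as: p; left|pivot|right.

pivot=1, i=-1
j=0: 1≤1, i=0, swap(0,0) ⇒ 1 1 3 2 4 4 1 4 3 1 1
j=1: 1≤1, i=1, swap(1,1) ⇒ 1 1 3 2 4 4 1 4 3 1 1
j=2: 3>1, skip
j=3: 2>1, skip
j=4: 4>1, skip
j=5: 4>1, skip
j=6: 1≤1, i=2, swap(2,6) ⇒ 1 1 1 2 4 4 3 4 3 1 1
j=7: 4>1, skip
j=8: 3>1, skip
j=9: 1≤1, i=3, swap(3,9) ⇒ 1 1 1 1 4 4 3 4 3 2 1
swap(4,10) ⇒ 1 1 1 1 1 4 3 4 3 2 4; return 4
p = 4; k-1 = 2 < 4 ⇒ left

4; left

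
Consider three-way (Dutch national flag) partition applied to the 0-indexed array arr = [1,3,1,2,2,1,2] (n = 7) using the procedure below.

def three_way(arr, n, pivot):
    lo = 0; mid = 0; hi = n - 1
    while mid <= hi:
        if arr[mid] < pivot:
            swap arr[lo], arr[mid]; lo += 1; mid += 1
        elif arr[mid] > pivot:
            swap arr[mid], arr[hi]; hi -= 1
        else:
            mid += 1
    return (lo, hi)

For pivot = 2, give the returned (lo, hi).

(3, 5)

pivot = 2; lo=0, mid=0, hi=6
arr[mid]=1<2: swap arr[0],arr[0]; lo=1,mid=1 → [1,3,1,2,2,1,2]
arr[mid]=3>2: swap arr[1],arr[6]; hi=5 → [1,2,1,2,2,1,3]
arr[mid]=2=2: mid=2
arr[mid]=1<2: swap arr[1],arr[2]; lo=2,mid=3 → [1,1,2,2,2,1,3]
arr[mid]=2=2: mid=4
arr[mid]=2=2: mid=5
arr[mid]=1<2: swap arr[2],arr[5]; lo=3,mid=6 → [1,1,1,2,2,2,3]
end: lo=3, hi=5; arr = [1,1,1,2,2,2,3]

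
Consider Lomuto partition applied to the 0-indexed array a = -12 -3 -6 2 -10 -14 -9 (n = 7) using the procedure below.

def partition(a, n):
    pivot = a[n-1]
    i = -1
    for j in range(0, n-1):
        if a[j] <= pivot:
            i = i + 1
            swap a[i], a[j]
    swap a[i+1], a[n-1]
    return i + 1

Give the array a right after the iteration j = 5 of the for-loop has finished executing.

-12 -10 -14 2 -3 -6 -9

pivot=-9, i=-1
j=0: -12≤-9, i=0, swap(0,0) ⇒ -12 -3 -6 2 -10 -14 -9
j=1: -3>-9, skip
j=2: -6>-9, skip
j=3: 2>-9, skip
j=4: -10≤-9, i=1, swap(1,4) ⇒ -12 -10 -6 2 -3 -14 -9
j=5: -14≤-9, i=2, swap(2,5) ⇒ -12 -10 -14 2 -3 -6 -9
(after j=5) a = -12 -10 -14 2 -3 -6 -9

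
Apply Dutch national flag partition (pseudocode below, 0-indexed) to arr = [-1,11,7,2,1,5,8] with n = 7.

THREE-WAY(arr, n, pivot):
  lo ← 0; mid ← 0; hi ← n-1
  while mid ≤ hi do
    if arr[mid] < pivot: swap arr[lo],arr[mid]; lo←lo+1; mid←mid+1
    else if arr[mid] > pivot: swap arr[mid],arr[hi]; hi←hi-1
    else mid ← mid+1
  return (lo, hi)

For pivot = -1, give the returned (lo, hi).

(0, 0)

pivot = -1; lo=0, mid=0, hi=6
arr[mid]=-1=-1: mid=1
arr[mid]=11>-1: swap arr[1],arr[6]; hi=5 → [-1,8,7,2,1,5,11]
arr[mid]=8>-1: swap arr[1],arr[5]; hi=4 → [-1,5,7,2,1,8,11]
arr[mid]=5>-1: swap arr[1],arr[4]; hi=3 → [-1,1,7,2,5,8,11]
arr[mid]=1>-1: swap arr[1],arr[3]; hi=2 → [-1,2,7,1,5,8,11]
arr[mid]=2>-1: swap arr[1],arr[2]; hi=1 → [-1,7,2,1,5,8,11]
arr[mid]=7>-1: swap arr[1],arr[1]; hi=0 → [-1,7,2,1,5,8,11]
end: lo=0, hi=0; arr = [-1,7,2,1,5,8,11]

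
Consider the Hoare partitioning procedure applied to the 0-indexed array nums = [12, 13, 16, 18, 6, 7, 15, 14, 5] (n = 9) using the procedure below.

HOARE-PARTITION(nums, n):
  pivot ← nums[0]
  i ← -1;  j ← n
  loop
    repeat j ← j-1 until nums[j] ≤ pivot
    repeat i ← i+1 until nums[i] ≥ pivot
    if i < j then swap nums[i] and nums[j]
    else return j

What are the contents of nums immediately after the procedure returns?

[5, 7, 6, 18, 16, 13, 15, 14, 12]

pivot=12
j stops at 8 (5), i stops at 0 (12); swap ⇒ [5, 13, 16, 18, 6, 7, 15, 14, 12]
j stops at 5 (7), i stops at 1 (13); swap ⇒ [5, 7, 16, 18, 6, 13, 15, 14, 12]
j stops at 4 (6), i stops at 2 (16); swap ⇒ [5, 7, 6, 18, 16, 13, 15, 14, 12]
j stops at 2, i stops at 3; i≥j ⇒ return 2. nums=[5, 7, 6, 18, 16, 13, 15, 14, 12]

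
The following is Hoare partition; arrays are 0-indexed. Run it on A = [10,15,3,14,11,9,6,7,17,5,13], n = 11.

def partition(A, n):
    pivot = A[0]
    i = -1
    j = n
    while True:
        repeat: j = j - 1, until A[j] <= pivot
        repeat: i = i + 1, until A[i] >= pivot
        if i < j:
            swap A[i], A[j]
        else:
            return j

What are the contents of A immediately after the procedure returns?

[5,7,3,6,9,11,14,15,17,10,13]

pivot = A[0] = 10; i = -1, j = 11
j→9 (A[9]=5≤10), i→0 (A[0]=10≥10); i<j, swap → [5,15,3,14,11,9,6,7,17,10,13]
j→7 (A[7]=7≤10), i→1 (A[1]=15≥10); i<j, swap → [5,7,3,14,11,9,6,15,17,10,13]
j→6 (A[6]=6≤10), i→3 (A[3]=14≥10); i<j, swap → [5,7,3,6,11,9,14,15,17,10,13]
j→5 (A[5]=9≤10), i→4 (A[4]=11≥10); i<j, swap → [5,7,3,6,9,11,14,15,17,10,13]
j→4, i→5; i≥j, return j=4. A = [5,7,3,6,9,11,14,15,17,10,13]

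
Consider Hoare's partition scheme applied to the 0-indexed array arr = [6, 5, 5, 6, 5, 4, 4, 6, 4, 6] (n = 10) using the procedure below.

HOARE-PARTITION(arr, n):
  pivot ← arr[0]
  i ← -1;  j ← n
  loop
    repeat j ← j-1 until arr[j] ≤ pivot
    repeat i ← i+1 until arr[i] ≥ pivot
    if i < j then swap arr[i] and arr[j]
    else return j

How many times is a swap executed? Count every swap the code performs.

2

pivot=6
j stops at 9 (6), i stops at 0 (6); swap ⇒ [6, 5, 5, 6, 5, 4, 4, 6, 4, 6]
j stops at 8 (4), i stops at 3 (6); swap ⇒ [6, 5, 5, 4, 5, 4, 4, 6, 6, 6]
j stops at 7, i stops at 7; i≥j ⇒ return 7. arr=[6, 5, 5, 4, 5, 4, 4, 6, 6, 6]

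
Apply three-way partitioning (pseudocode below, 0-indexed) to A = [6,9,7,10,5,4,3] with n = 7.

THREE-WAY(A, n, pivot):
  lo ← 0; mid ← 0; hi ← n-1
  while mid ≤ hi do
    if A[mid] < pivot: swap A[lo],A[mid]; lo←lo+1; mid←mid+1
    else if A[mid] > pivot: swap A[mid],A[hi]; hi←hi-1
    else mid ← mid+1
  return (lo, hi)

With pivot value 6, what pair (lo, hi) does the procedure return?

(3, 3)

pivot = 6; lo=0, mid=0, hi=6
A[mid]=6=6: mid=1
A[mid]=9>6: swap A[1],A[6]; hi=5 → [6,3,7,10,5,4,9]
A[mid]=3<6: swap A[0],A[1]; lo=1,mid=2 → [3,6,7,10,5,4,9]
A[mid]=7>6: swap A[2],A[5]; hi=4 → [3,6,4,10,5,7,9]
A[mid]=4<6: swap A[1],A[2]; lo=2,mid=3 → [3,4,6,10,5,7,9]
A[mid]=10>6: swap A[3],A[4]; hi=3 → [3,4,6,5,10,7,9]
A[mid]=5<6: swap A[2],A[3]; lo=3,mid=4 → [3,4,5,6,10,7,9]
end: lo=3, hi=3; A = [3,4,5,6,10,7,9]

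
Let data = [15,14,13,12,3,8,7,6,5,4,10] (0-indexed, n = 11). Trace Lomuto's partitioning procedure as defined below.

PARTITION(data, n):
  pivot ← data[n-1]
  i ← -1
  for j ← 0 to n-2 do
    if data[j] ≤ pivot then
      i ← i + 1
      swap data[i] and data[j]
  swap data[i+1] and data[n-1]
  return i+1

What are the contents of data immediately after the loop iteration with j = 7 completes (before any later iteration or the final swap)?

pivot=10, i=-1
j=0: 15>10, skip
j=1: 14>10, skip
j=2: 13>10, skip
j=3: 12>10, skip
j=4: 3≤10, i=0, swap(0,4) ⇒ [3,14,13,12,15,8,7,6,5,4,10]
j=5: 8≤10, i=1, swap(1,5) ⇒ [3,8,13,12,15,14,7,6,5,4,10]
j=6: 7≤10, i=2, swap(2,6) ⇒ [3,8,7,12,15,14,13,6,5,4,10]
j=7: 6≤10, i=3, swap(3,7) ⇒ [3,8,7,6,15,14,13,12,5,4,10]
(after j=7) data = [3,8,7,6,15,14,13,12,5,4,10]

[3,8,7,6,15,14,13,12,5,4,10]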